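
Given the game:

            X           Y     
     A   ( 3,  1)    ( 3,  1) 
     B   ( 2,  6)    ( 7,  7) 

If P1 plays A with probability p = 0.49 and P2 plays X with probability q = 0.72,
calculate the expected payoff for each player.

E[P1] = 3.204, E[P2] = 3.6928

Work:
E[P1] = p·q·π₁(A,X) + p·(1-q)·π₁(A,Y) + (1-p)·q·π₁(B,X) + (1-p)·(1-q)·π₁(B,Y)
= 0.49·0.72·3 + 0.49·0.28·3 + 0.51·0.72·2 + 0.51·0.28·7
= 3.204

E[P2] = 3.6928 (similar calculation)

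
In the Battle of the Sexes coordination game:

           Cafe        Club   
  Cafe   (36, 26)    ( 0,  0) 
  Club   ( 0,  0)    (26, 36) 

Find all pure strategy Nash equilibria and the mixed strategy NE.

Pure NE: (Cafe, Cafe) and (Club, Club); Mixed NE: p = 0.5806, q = 0.4194

Work:
Check pure NE:
(Cafe, Cafe): (36, 26) - no unilateral deviation beneficial
(Club, Club): (26, 36) - no unilateral deviation beneficial
Mixed NE: P1 plays Cafe with p = 0.5806, P2 plays Cafe with q = 0.4194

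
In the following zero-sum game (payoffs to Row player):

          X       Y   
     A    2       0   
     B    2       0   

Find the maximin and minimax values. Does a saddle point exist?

Maximin = 0, Minimax = 0, Saddle: True

Work:
Row minimums: [0, 0] → maximin = 0
Column maximums: [2, 0] → minimax = 0
Saddle point exists! Game value = 0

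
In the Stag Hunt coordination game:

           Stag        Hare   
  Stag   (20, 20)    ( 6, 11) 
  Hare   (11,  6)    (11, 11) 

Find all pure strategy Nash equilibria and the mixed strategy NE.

Pure NE: (Stag, Stag) and (Hare, Hare); Mixed NE: p = 0.3571, q = 0.3571

Work:
Check pure NE:
(Stag, Stag): (20, 20) - no unilateral deviation beneficial
(Hare, Hare): (11, 11) - no unilateral deviation beneficial
Mixed NE: P1 plays Stag with p = 0.3571, P2 plays Stag with q = 0.3571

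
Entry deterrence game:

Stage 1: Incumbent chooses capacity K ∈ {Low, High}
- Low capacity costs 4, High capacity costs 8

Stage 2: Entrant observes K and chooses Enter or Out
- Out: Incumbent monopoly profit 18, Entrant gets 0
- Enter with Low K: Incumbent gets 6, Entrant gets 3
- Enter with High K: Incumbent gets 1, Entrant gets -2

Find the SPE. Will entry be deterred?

SPE: (High, Enter|Low, Out|High); Entry deterred. Incumbent net profit = 10

Work:
After Low K: Entrant enters (3 > 0)
After High K: Entrant stays out (-2 < 0)
Incumbent: Low → 6−4=2, High → 18−8=10
Incumbent chooses High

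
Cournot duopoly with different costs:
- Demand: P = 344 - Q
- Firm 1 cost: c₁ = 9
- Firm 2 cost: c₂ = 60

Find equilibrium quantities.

q₁* = 128.67, q₂* = 77.67

Work:
Reaction: q₁ = (344 - 9 - q₂)/2
Reaction: q₂ = (344 - 60 - q₁)/2
Solve simultaneously:
q₁* = (344 - 2×9 + 60)/3 = 128.67
q₂* = (344 - 2×60 + 9)/3 = 77.67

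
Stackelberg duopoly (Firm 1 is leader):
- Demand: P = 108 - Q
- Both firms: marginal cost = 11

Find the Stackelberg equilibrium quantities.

q₁* (leader) = 48.5, q₂* (follower) = 24.25

Work:
Follower's reaction: q₂ = (a - c - q₁)/2
Leader substitutes: π₁ = q₁·(a - q₁ - (a-c-q₁)/2 - c)
FOC: q₁* = (108 - 11)/2 = 48.50
Then: q₂* = (108 - 11 - 48.5)/2 = 24.25
Leader has first-mover advantage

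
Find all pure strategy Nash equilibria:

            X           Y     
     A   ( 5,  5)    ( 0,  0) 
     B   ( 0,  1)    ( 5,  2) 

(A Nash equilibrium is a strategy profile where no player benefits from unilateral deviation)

Nash equilibrium: (A, X), (B, Y)

Work:
Best responses:
  P1 vs X: payoffs [5, 0] → best response A (payoff 5)
  P1 vs Y: payoffs [0, 5] → best response B (payoff 5)
  P2 vs A: payoffs [5, 0] → best response X (payoff 5)
  P2 vs B: payoffs [1, 2] → best response Y (payoff 2)
Mutual best responses: (A,X), (B,Y) → Nash equilibria.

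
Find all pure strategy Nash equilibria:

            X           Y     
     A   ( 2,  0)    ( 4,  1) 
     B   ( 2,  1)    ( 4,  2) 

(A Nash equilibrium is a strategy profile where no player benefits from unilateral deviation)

Nash equilibrium: (A, Y), (B, Y)

Work:
Best responses:
  P1 vs X: payoffs [2, 2] → best response A/B (payoff 2)
  P1 vs Y: payoffs [4, 4] → best response A/B (payoff 4)
  P2 vs A: payoffs [0, 1] → best response Y (payoff 1)
  P2 vs B: payoffs [1, 2] → best response Y (payoff 2)
Mutual best responses: (A,Y), (B,Y) → Nash equilibria.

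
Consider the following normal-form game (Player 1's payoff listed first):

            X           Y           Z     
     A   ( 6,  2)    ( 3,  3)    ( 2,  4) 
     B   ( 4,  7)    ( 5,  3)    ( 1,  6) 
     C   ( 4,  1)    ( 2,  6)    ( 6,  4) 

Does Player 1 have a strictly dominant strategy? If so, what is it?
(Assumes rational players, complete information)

No strictly dominant strategy exists for Player 1

Work:
A strategy strictly dominates another if it gives a strictly higher payoff against every opponent action. Compare each pair of P1's strategies column-by-column:
  A vs B: [6 vs 4, 3 vs 5, 2 vs 1] → A does not strictly dominate B (column Y: 3 ≤ 5)
  A vs C: [6 vs 4, 3 vs 2, 2 vs 6] → A does not strictly dominate C (column Z: 2 ≤ 6)
  B vs A: [4 vs 6, 5 vs 3, 1 vs 2] → B does not strictly dominate A (column X: 4 ≤ 6)
  B vs C: [4 vs 4, 5 vs 2, 1 vs 6] → B does not strictly dominate C (column X: 4 ≤ 4)
  C vs A: [4 vs 6, 2 vs 3, 6 vs 2] → C does not strictly dominate A (column X: 4 ≤ 6)
  C vs B: [4 vs 4, 2 vs 5, 6 vs 1] → C does not strictly dominate B (column X: 4 ≤ 4)
No single strategy strictly dominates all others → no strictly dominant strategy.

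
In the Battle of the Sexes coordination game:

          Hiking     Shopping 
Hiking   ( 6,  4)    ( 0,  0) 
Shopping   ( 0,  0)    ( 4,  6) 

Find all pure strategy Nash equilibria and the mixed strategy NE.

Pure NE: (Hiking, Hiking) and (Shopping, Shopping); Mixed NE: p = 0.6, q = 0.4

Work:
Check pure NE:
(Hiking, Hiking): (6, 4) - no unilateral deviation beneficial
(Shopping, Shopping): (4, 6) - no unilateral deviation beneficial
Mixed NE: P1 plays Hiking with p = 0.6, P2 plays Hiking with q = 0.4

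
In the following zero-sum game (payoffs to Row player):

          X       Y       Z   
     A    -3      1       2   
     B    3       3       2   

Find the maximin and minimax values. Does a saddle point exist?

Maximin = 2, Minimax = 2, Saddle: True

Work:
Row minimums: [-3, 2] → maximin = 2
Column maximums: [3, 3, 2] → minimax = 2
Saddle point exists! Game value = 2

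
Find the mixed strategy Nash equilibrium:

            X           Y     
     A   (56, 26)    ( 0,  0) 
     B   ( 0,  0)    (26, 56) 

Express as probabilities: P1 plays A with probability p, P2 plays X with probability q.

p = 0.6829, q = 0.3171

Work:
Find probabilities that make opponent indifferent:
P2 chooses q to make P1 indifferent between A and B
P1 chooses p to make P2 indifferent between X and Y
Mixed NE: P1 plays (A: 0.6829, B: 0.3171), P2 plays (X: 0.3171, Y: 0.6829)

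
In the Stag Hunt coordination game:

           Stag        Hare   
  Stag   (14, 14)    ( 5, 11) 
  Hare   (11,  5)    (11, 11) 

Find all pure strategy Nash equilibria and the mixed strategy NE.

Pure NE: (Stag, Stag) and (Hare, Hare); Mixed NE: p = 0.6667, q = 0.6667

Work:
Check pure NE:
(Stag, Stag): (14, 14) - no unilateral deviation beneficial
(Hare, Hare): (11, 11) - no unilateral deviation beneficial
Mixed NE: P1 plays Stag with p = 0.6667, P2 plays Stag with q = 0.6667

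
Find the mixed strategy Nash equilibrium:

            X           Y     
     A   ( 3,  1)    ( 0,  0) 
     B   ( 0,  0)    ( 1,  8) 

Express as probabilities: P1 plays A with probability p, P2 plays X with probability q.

p = 0.8889, q = 0.25

Work:
Find probabilities that make opponent indifferent:
P2 chooses q to make P1 indifferent between A and B
P1 chooses p to make P2 indifferent between X and Y
Mixed NE: P1 plays (A: 0.8889, B: 0.1111), P2 plays (X: 0.25, Y: 0.75)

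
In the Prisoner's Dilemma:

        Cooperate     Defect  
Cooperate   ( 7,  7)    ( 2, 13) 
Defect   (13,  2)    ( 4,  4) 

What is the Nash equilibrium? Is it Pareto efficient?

(Defect, Defect) is NE; not Pareto efficient

Work:
Defect dominates Cooperate for both players:
If P2 cooperates: Defect (13) > Cooperate (7)
If P2 defects: Defect (4) > Cooperate (2)
NE: (Defect, Defect) with payoff (4, 4)
But (Cooperate, Cooperate) = (7, 7) Pareto dominates (4, 4)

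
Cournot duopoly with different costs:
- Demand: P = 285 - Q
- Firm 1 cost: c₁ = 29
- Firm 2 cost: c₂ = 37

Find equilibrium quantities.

q₁* = 88.0, q₂* = 80.0

Work:
Reaction: q₁ = (285 - 29 - q₂)/2
Reaction: q₂ = (285 - 37 - q₁)/2
Solve simultaneously:
q₁* = (285 - 2×29 + 37)/3 = 88.0
q₂* = (285 - 2×37 + 29)/3 = 80.0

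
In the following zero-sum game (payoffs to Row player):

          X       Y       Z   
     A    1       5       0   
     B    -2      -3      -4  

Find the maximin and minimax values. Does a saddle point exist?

Maximin = 0, Minimax = 0, Saddle: True

Work:
Row minimums: [0, -4] → maximin = 0
Column maximums: [1, 5, 0] → minimax = 0
Saddle point exists! Game value = 0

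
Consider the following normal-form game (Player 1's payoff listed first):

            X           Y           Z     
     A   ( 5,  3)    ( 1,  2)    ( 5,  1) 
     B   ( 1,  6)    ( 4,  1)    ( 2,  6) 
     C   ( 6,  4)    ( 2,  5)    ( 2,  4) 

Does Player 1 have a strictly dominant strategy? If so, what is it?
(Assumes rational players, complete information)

No strictly dominant strategy exists for Player 1

Work:
A strategy strictly dominates another if it gives a strictly higher payoff against every opponent action. Compare each pair of P1's strategies column-by-column:
  A vs B: [5 vs 1, 1 vs 4, 5 vs 2] → A does not strictly dominate B (column Y: 1 ≤ 4)
  A vs C: [5 vs 6, 1 vs 2, 5 vs 2] → A does not strictly dominate C (column X: 5 ≤ 6)
  B vs A: [1 vs 5, 4 vs 1, 2 vs 5] → B does not strictly dominate A (column X: 1 ≤ 5)
  B vs C: [1 vs 6, 4 vs 2, 2 vs 2] → B does not strictly dominate C (column X: 1 ≤ 6)
  C vs A: [6 vs 5, 2 vs 1, 2 vs 5] → C does not strictly dominate A (column Z: 2 ≤ 5)
  C vs B: [6 vs 1, 2 vs 4, 2 vs 2] → C does not strictly dominate B (column Y: 2 ≤ 4)
No single strategy strictly dominates all others → no strictly dominant strategy.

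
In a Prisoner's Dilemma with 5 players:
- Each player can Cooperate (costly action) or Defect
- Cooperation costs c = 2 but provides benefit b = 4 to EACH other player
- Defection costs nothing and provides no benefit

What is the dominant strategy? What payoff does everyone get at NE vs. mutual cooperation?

Dominant: Defect; NE payoff = 0; Coop payoff = 14

Work:
Defect dominates (saves cost c = 2, benefit to others is external)
NE: All defect → everyone gets 0
If all cooperate: each receives (4)×4 - 2 = 14
Social dilemma: 14 > 0 but NE gives 0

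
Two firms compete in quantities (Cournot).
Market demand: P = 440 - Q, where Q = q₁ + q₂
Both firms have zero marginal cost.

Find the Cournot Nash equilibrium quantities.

q₁* = q₂* = 146.67; P* = 146.67

Work:
Profit: π_i = P·q_i = (a - q_i - q_j)·q_i
FOC: ∂π_i/∂q_i = a - 2q_i - q_j = 0
Reaction function: q_i = (440 - q_j)/2
Symmetry: q* = 440/3 = 146.67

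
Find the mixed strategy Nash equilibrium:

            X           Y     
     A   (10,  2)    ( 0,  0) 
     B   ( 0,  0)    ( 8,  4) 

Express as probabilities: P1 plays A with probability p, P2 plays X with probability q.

p = 0.6667, q = 0.4444

Work:
Find probabilities that make opponent indifferent:
P2 chooses q to make P1 indifferent between A and B
P1 chooses p to make P2 indifferent between X and Y
Mixed NE: P1 plays (A: 0.6667, B: 0.3333), P2 plays (X: 0.4444, Y: 0.5556)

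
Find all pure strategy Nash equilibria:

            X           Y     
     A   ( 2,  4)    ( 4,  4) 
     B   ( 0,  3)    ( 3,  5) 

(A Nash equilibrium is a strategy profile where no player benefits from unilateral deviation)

Nash equilibrium: (A, X), (A, Y)

Work:
Best responses:
  P1 vs X: payoffs [2, 0] → best response A (payoff 2)
  P1 vs Y: payoffs [4, 3] → best response A (payoff 4)
  P2 vs A: payoffs [4, 4] → best response X/Y (payoff 4)
  P2 vs B: payoffs [3, 5] → best response Y (payoff 5)
Mutual best responses: (A,X), (A,Y) → Nash equilibria.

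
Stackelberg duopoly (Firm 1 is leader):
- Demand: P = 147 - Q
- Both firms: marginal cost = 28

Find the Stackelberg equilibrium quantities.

q₁* (leader) = 59.5, q₂* (follower) = 29.75

Work:
Follower's reaction: q₂ = (a - c - q₁)/2
Leader substitutes: π₁ = q₁·(a - q₁ - (a-c-q₁)/2 - c)
FOC: q₁* = (147 - 28)/2 = 59.50
Then: q₂* = (147 - 28 - 59.5)/2 = 29.75
Leader has first-mover advantage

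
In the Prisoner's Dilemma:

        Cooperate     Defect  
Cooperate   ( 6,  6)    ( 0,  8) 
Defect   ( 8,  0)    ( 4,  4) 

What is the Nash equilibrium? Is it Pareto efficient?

(Defect, Defect) is NE; not Pareto efficient

Work:
Defect dominates Cooperate for both players:
If P2 cooperates: Defect (8) > Cooperate (6)
If P2 defects: Defect (4) > Cooperate (0)
NE: (Defect, Defect) with payoff (4, 4)
But (Cooperate, Cooperate) = (6, 6) Pareto dominates (4, 4)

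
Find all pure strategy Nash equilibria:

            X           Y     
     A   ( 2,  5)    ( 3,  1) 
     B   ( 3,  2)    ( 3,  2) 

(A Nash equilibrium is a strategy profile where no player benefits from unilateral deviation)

Nash equilibrium: (B, X), (B, Y)

Work:
Best responses:
  P1 vs X: payoffs [2, 3] → best response B (payoff 3)
  P1 vs Y: payoffs [3, 3] → best response A/B (payoff 3)
  P2 vs A: payoffs [5, 1] → best response X (payoff 5)
  P2 vs B: payoffs [2, 2] → best response X/Y (payoff 2)
Mutual best responses: (B,X), (B,Y) → Nash equilibria.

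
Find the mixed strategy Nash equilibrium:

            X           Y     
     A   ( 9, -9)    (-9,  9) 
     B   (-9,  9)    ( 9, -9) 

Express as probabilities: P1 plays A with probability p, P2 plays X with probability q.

p = 0.5, q = 0.5

Work:
Find probabilities that make opponent indifferent:
P2 chooses q to make P1 indifferent between A and B
P1 chooses p to make P2 indifferent between X and Y
Mixed NE: P1 plays (A: 0.5, B: 0.5), P2 plays (X: 0.5, Y: 0.5)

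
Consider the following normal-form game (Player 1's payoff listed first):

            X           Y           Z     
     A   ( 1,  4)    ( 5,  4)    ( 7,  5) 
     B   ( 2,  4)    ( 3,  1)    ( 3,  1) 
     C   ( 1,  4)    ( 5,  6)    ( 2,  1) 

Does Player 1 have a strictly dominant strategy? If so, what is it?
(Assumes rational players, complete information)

No strictly dominant strategy exists for Player 1

Work:
A strategy strictly dominates another if it gives a strictly higher payoff against every opponent action. Compare each pair of P1's strategies column-by-column:
  A vs B: [1 vs 2, 5 vs 3, 7 vs 3] → A does not strictly dominate B (column X: 1 ≤ 2)
  A vs C: [1 vs 1, 5 vs 5, 7 vs 2] → A does not strictly dominate C (column X: 1 ≤ 1)
  B vs A: [2 vs 1, 3 vs 5, 3 vs 7] → B does not strictly dominate A (column Y: 3 ≤ 5)
  B vs C: [2 vs 1, 3 vs 5, 3 vs 2] → B does not strictly dominate C (column Y: 3 ≤ 5)
  C vs A: [1 vs 1, 5 vs 5, 2 vs 7] → C does not strictly dominate A (column X: 1 ≤ 1)
  C vs B: [1 vs 2, 5 vs 3, 2 vs 3] → C does not strictly dominate B (column X: 1 ≤ 2)
No single strategy strictly dominates all others → no strictly dominant strategy.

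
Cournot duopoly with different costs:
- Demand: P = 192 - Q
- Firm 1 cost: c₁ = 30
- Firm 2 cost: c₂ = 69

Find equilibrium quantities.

q₁* = 67.0, q₂* = 28.0

Work:
Reaction: q₁ = (192 - 30 - q₂)/2
Reaction: q₂ = (192 - 69 - q₁)/2
Solve simultaneously:
q₁* = (192 - 2×30 + 69)/3 = 67.0
q₂* = (192 - 2×69 + 30)/3 = 28.0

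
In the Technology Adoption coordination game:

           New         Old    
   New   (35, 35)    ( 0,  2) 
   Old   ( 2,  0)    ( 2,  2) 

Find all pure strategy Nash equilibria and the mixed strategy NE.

Pure NE: (New, New) and (Old, Old); Mixed NE: p = 0.0571, q = 0.0571

Work:
Check pure NE:
(New, New): (35, 35) - no unilateral deviation beneficial
(Old, Old): (2, 2) - no unilateral deviation beneficial
Mixed NE: P1 plays New with p = 0.0571, P2 plays New with q = 0.0571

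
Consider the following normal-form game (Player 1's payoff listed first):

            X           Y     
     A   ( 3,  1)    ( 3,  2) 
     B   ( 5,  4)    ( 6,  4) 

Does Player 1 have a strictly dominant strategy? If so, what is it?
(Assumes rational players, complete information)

Yes, Player 1's strictly dominant strategy is B

Work:
A strategy strictly dominates another if it gives a strictly higher payoff against every opponent action. Compare each pair of P1's strategies column-by-column:
  A vs B: [3 vs 5, 3 vs 6] → A does not strictly dominate B (column X: 3 ≤ 5)
  B vs A: [5 vs 3, 6 vs 3] → B strictly dominates A
B strictly dominates every other strategy → strictly dominant.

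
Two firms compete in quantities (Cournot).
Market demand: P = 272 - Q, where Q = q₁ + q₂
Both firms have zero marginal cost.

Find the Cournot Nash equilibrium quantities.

q₁* = q₂* = 90.67; P* = 90.67

Work:
Profit: π_i = P·q_i = (a - q_i - q_j)·q_i
FOC: ∂π_i/∂q_i = a - 2q_i - q_j = 0
Reaction function: q_i = (272 - q_j)/2
Symmetry: q* = 272/3 = 90.67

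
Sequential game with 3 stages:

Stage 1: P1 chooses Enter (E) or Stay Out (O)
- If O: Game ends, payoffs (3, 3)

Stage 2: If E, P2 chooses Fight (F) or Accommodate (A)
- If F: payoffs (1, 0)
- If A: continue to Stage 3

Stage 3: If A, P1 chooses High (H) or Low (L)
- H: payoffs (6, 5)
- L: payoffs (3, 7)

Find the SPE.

SPE: (E, A, H); Outcome (6, 5)

Work:
Stage 3: P1 chooses H (6 vs 3)
Stage 2: P2: F->0, A->5 (anticipating H). Choose A
Stage 1: P1: O->3, E->6 (anticipating A, H). Choose E
SPE path: E -> A -> H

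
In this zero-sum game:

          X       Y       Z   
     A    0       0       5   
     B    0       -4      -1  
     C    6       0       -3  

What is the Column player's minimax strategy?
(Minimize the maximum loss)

Column should play Y, value = 0

Work:
Column player minimizes Row's maximum payoff:
Column X: max payoff to Row = 6
Column Y: max payoff to Row = 0
Column Z: max payoff to Row = 5
Minimum is 0, achieved by column Y.
Minimax strategy: Y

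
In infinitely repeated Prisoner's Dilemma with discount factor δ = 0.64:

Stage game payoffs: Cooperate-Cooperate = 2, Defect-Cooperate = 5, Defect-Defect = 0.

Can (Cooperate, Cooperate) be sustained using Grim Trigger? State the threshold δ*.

δ* = 0.6; since δ = 0.64 ≥ 0.6, cooperation can be sustained

Work:
For Grim Trigger:
Cooperate forever: 2/(1-δ)
Defect then punished: 5 + 0·δ/(1-δ)
Need: 2/(1-δ) ≥ 5 + 0·δ/(1-δ)
Solving: δ ≥ (T-R)/(T-P) = (5-2)/(5-0) = 0.6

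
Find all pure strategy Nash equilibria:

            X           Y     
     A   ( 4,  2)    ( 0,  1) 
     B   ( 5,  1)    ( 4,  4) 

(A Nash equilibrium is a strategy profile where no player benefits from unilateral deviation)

Nash equilibrium: (B, Y)

Work:
Best responses:
  P1 vs X: payoffs [4, 5] → best response B (payoff 5)
  P1 vs Y: payoffs [0, 4] → best response B (payoff 4)
  P2 vs A: payoffs [2, 1] → best response X (payoff 2)
  P2 vs B: payoffs [1, 4] → best response Y (payoff 4)
Mutual best responses: (B,Y) → Nash equilibria.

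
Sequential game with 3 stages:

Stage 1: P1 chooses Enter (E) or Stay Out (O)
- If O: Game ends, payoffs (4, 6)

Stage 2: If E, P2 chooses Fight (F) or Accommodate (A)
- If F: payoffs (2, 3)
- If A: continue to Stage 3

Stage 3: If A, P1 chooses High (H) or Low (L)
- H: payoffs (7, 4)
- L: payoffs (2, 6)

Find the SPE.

SPE: (E, A, H); Outcome (7, 4)

Work:
Stage 3: P1 chooses H (7 vs 2)
Stage 2: P2: F->3, A->4 (anticipating H). Choose A
Stage 1: P1: O->4, E->7 (anticipating A, H). Choose E
SPE path: E -> A -> H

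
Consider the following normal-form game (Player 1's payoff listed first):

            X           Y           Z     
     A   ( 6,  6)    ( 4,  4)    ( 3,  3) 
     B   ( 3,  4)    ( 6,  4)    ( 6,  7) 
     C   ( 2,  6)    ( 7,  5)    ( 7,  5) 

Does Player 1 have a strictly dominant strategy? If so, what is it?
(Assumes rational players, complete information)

No strictly dominant strategy exists for Player 1

Work:
A strategy strictly dominates another if it gives a strictly higher payoff against every opponent action. Compare each pair of P1's strategies column-by-column:
  A vs B: [6 vs 3, 4 vs 6, 3 vs 6] → A does not strictly dominate B (column Y: 4 ≤ 6)
  A vs C: [6 vs 2, 4 vs 7, 3 vs 7] → A does not strictly dominate C (column Y: 4 ≤ 7)
  B vs A: [3 vs 6, 6 vs 4, 6 vs 3] → B does not strictly dominate A (column X: 3 ≤ 6)
  B vs C: [3 vs 2, 6 vs 7, 6 vs 7] → B does not strictly dominate C (column Y: 6 ≤ 7)
  C vs A: [2 vs 6, 7 vs 4, 7 vs 3] → C does not strictly dominate A (column X: 2 ≤ 6)
  C vs B: [2 vs 3, 7 vs 6, 7 vs 6] → C does not strictly dominate B (column X: 2 ≤ 3)
No single strategy strictly dominates all others → no strictly dominant strategy.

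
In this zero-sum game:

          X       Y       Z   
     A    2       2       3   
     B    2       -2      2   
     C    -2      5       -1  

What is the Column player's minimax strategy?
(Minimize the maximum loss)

Column should play X, value = 2

Work:
Column player minimizes Row's maximum payoff:
Column X: max payoff to Row = 2
Column Y: max payoff to Row = 5
Column Z: max payoff to Row = 3
Minimum is 2, achieved by column X.
Minimax strategy: X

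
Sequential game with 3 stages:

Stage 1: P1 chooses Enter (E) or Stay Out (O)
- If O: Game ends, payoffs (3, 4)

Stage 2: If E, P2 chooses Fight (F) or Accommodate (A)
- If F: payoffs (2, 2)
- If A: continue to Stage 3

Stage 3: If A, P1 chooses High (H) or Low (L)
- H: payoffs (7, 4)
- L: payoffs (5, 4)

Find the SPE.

SPE: (E, A, H); Outcome (7, 4)

Work:
Stage 3: P1 chooses H (7 vs 5)
Stage 2: P2: F->2, A->4 (anticipating H). Choose A
Stage 1: P1: O->3, E->7 (anticipating A, H). Choose E
SPE path: E -> A -> H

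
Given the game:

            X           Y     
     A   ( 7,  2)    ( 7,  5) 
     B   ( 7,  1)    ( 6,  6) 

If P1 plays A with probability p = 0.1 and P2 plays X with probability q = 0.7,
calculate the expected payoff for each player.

E[P1] = 6.73, E[P2] = 2.54

Work:
E[P1] = p·q·π₁(A,X) + p·(1-q)·π₁(A,Y) + (1-p)·q·π₁(B,X) + (1-p)·(1-q)·π₁(B,Y)
= 0.1·0.7·7 + 0.1·0.3·7 + 0.9·0.7·7 + 0.9·0.3·6
= 6.73

E[P2] = 2.54 (similar calculation)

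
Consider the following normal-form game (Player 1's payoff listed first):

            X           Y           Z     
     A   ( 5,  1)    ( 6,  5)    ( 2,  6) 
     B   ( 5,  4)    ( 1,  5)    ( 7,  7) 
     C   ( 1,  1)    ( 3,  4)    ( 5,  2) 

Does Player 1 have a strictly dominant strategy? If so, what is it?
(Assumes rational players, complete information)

No strictly dominant strategy exists for Player 1

Work:
A strategy strictly dominates another if it gives a strictly higher payoff against every opponent action. Compare each pair of P1's strategies column-by-column:
  A vs B: [5 vs 5, 6 vs 1, 2 vs 7] → A does not strictly dominate B (column X: 5 ≤ 5)
  A vs C: [5 vs 1, 6 vs 3, 2 vs 5] → A does not strictly dominate C (column Z: 2 ≤ 5)
  B vs A: [5 vs 5, 1 vs 6, 7 vs 2] → B does not strictly dominate A (column X: 5 ≤ 5)
  B vs C: [5 vs 1, 1 vs 3, 7 vs 5] → B does not strictly dominate C (column Y: 1 ≤ 3)
  C vs A: [1 vs 5, 3 vs 6, 5 vs 2] → C does not strictly dominate A (column X: 1 ≤ 5)
  C vs B: [1 vs 5, 3 vs 1, 5 vs 7] → C does not strictly dominate B (column X: 1 ≤ 5)
No single strategy strictly dominates all others → no strictly dominant strategy.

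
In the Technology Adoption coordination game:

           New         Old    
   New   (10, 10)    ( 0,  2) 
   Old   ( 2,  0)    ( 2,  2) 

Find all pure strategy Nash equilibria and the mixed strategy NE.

Pure NE: (New, New) and (Old, Old); Mixed NE: p = 0.2, q = 0.2

Work:
Check pure NE:
(New, New): (10, 10) - no unilateral deviation beneficial
(Old, Old): (2, 2) - no unilateral deviation beneficial
Mixed NE: P1 plays New with p = 0.2, P2 plays New with q = 0.2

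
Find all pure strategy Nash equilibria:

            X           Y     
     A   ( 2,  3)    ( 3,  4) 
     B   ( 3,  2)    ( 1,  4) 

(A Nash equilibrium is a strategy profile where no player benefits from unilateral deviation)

Nash equilibrium: (A, Y)

Work:
Best responses:
  P1 vs X: payoffs [2, 3] → best response B (payoff 3)
  P1 vs Y: payoffs [3, 1] → best response A (payoff 3)
  P2 vs A: payoffs [3, 4] → best response Y (payoff 4)
  P2 vs B: payoffs [2, 4] → best response Y (payoff 4)
Mutual best responses: (A,Y) → Nash equilibria.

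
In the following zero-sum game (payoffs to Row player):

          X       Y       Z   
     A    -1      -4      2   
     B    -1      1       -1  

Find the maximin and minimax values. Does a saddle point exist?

Maximin = -1, Minimax = -1, Saddle: True

Work:
Row minimums: [-4, -1] → maximin = -1
Column maximums: [-1, 1, 2] → minimax = -1
Saddle point exists! Game value = -1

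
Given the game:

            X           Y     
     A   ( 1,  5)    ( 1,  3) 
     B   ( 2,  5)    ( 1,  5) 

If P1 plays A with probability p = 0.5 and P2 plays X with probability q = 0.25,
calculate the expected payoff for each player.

E[P1] = 1.125, E[P2] = 4.25

Work:
E[P1] = p·q·π₁(A,X) + p·(1-q)·π₁(A,Y) + (1-p)·q·π₁(B,X) + (1-p)·(1-q)·π₁(B,Y)
= 0.5·0.25·1 + 0.5·0.75·1 + 0.5·0.25·2 + 0.5·0.75·1
= 1.125

E[P2] = 4.25 (similar calculation)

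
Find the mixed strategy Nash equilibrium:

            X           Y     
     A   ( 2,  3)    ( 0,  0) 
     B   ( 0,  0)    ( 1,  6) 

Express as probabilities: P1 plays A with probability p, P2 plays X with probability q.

p = 0.6667, q = 0.3333

Work:
Find probabilities that make opponent indifferent:
P2 chooses q to make P1 indifferent between A and B
P1 chooses p to make P2 indifferent between X and Y
Mixed NE: P1 plays (A: 0.6667, B: 0.3333), P2 plays (X: 0.3333, Y: 0.6667)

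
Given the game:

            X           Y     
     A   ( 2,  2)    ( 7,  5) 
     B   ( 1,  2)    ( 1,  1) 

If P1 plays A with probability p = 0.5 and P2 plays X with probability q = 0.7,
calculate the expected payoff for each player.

E[P1] = 2.25, E[P2] = 2.3

Work:
E[P1] = p·q·π₁(A,X) + p·(1-q)·π₁(A,Y) + (1-p)·q·π₁(B,X) + (1-p)·(1-q)·π₁(B,Y)
= 0.5·0.7·2 + 0.5·0.3·7 + 0.5·0.7·1 + 0.5·0.3·1
= 2.25

E[P2] = 2.3 (similar calculation)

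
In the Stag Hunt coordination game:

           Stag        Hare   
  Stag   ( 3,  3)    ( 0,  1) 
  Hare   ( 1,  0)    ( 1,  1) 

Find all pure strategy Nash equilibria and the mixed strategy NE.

Pure NE: (Stag, Stag) and (Hare, Hare); Mixed NE: p = 0.3333, q = 0.3333

Work:
Check pure NE:
(Stag, Stag): (3, 3) - no unilateral deviation beneficial
(Hare, Hare): (1, 1) - no unilateral deviation beneficial
Mixed NE: P1 plays Stag with p = 0.3333, P2 plays Stag with q = 0.3333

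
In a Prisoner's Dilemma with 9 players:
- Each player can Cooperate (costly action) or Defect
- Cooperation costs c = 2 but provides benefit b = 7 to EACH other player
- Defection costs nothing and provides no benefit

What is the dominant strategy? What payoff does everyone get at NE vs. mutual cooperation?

Dominant: Defect; NE payoff = 0; Coop payoff = 54

Work:
Defect dominates (saves cost c = 2, benefit to others is external)
NE: All defect → everyone gets 0
If all cooperate: each receives (8)×7 - 2 = 54
Social dilemma: 54 > 0 but NE gives 0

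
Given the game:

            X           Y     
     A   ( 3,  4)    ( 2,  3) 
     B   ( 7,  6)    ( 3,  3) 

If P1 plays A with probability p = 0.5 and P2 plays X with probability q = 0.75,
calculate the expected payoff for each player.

E[P1] = 4.375, E[P2] = 4.5

Work:
E[P1] = p·q·π₁(A,X) + p·(1-q)·π₁(A,Y) + (1-p)·q·π₁(B,X) + (1-p)·(1-q)·π₁(B,Y)
= 0.5·0.75·3 + 0.5·0.25·2 + 0.5·0.75·7 + 0.5·0.25·3
= 4.375

E[P2] = 4.5 (similar calculation)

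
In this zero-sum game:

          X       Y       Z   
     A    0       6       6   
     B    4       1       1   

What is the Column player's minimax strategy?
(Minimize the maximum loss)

Column should play X, value = 4

Work:
Column player minimizes Row's maximum payoff:
Column X: max payoff to Row = 4
Column Y: max payoff to Row = 6
Column Z: max payoff to Row = 6
Minimum is 4, achieved by column X.
Minimax strategy: X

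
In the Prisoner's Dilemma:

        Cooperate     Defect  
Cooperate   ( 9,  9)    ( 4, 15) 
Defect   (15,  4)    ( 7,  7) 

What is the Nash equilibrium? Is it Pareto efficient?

(Defect, Defect) is NE; not Pareto efficient

Work:
Defect dominates Cooperate for both players:
If P2 cooperates: Defect (15) > Cooperate (9)
If P2 defects: Defect (7) > Cooperate (4)
NE: (Defect, Defect) with payoff (7, 7)
But (Cooperate, Cooperate) = (9, 9) Pareto dominates (7, 7)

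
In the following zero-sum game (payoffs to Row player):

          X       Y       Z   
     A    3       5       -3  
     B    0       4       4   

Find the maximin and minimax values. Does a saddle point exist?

Maximin = 0, Minimax = 3, Saddle: False

Work:
Row minimums: [-3, 0] → maximin = 0
Column maximums: [3, 5, 4] → minimax = 3
No saddle point (maximin ≠ minimax). Mixed strategy needed.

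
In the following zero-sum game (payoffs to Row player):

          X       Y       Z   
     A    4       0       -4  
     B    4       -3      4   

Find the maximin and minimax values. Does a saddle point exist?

Maximin = -3, Minimax = 0, Saddle: False

Work:
Row minimums: [-4, -3] → maximin = -3
Column maximums: [4, 0, 4] → minimax = 0
No saddle point (maximin ≠ minimax). Mixed strategy needed.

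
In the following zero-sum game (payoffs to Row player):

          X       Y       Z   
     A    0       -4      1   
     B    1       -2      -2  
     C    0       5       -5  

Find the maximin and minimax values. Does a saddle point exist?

Maximin = -2, Minimax = 1, Saddle: False

Work:
Row minimums: [-4, -2, -5] → maximin = -2
Column maximums: [1, 5, 1] → minimax = 1
No saddle point (maximin ≠ minimax). Mixed strategy needed.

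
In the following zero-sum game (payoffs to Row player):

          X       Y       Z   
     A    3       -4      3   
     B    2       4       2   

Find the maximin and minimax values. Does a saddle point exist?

Maximin = 2, Minimax = 3, Saddle: False

Work:
Row minimums: [-4, 2] → maximin = 2
Column maximums: [3, 4, 3] → minimax = 3
No saddle point (maximin ≠ minimax). Mixed strategy needed.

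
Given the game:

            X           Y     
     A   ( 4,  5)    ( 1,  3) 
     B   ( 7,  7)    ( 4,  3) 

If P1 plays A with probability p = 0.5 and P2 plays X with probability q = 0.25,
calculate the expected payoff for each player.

E[P1] = 3.25, E[P2] = 3.75

Work:
E[P1] = p·q·π₁(A,X) + p·(1-q)·π₁(A,Y) + (1-p)·q·π₁(B,X) + (1-p)·(1-q)·π₁(B,Y)
= 0.5·0.25·4 + 0.5·0.75·1 + 0.5·0.25·7 + 0.5·0.75·4
= 3.25

E[P2] = 3.75 (similar calculation)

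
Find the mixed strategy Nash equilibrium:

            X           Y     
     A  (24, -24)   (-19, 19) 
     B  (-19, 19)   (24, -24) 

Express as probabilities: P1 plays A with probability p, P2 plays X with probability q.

p = 0.5, q = 0.5

Work:
Find probabilities that make opponent indifferent:
P2 chooses q to make P1 indifferent between A and B
P1 chooses p to make P2 indifferent between X and Y
Mixed NE: P1 plays (A: 0.5, B: 0.5), P2 plays (X: 0.5, Y: 0.5)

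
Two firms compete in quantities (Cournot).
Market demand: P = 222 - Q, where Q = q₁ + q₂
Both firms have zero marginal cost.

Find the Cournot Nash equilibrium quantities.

q₁* = q₂* = 74.0; P* = 74.0

Work:
Profit: π_i = P·q_i = (a - q_i - q_j)·q_i
FOC: ∂π_i/∂q_i = a - 2q_i - q_j = 0
Reaction function: q_i = (222 - q_j)/2
Symmetry: q* = 222/3 = 74.0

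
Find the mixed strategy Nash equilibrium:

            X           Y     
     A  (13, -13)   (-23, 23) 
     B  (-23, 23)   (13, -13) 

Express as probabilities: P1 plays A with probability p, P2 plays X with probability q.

p = 0.5, q = 0.5

Work:
Find probabilities that make opponent indifferent:
P2 chooses q to make P1 indifferent between A and B
P1 chooses p to make P2 indifferent between X and Y
Mixed NE: P1 plays (A: 0.5, B: 0.5), P2 plays (X: 0.5, Y: 0.5)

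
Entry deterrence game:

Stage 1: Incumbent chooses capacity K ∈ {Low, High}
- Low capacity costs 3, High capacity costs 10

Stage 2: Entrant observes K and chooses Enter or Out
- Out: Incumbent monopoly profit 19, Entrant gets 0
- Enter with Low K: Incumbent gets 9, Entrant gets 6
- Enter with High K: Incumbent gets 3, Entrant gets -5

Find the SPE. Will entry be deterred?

SPE: (High, Enter|Low, Out|High); Entry deterred. Incumbent net profit = 9

Work:
After Low K: Entrant enters (6 > 0)
After High K: Entrant stays out (-5 < 0)
Incumbent: Low → 9−3=6, High → 19−10=9
Incumbent chooses High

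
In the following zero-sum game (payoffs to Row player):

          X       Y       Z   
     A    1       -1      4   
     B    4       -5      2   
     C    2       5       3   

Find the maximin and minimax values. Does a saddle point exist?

Maximin = 2, Minimax = 4, Saddle: False

Work:
Row minimums: [-1, -5, 2] → maximin = 2
Column maximums: [4, 5, 4] → minimax = 4
No saddle point (maximin ≠ minimax). Mixed strategy needed.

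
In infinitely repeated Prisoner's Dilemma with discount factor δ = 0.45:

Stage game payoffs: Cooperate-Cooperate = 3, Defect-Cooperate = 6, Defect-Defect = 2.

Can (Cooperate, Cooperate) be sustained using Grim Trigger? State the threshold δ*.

δ* = 0.75; since δ = 0.45 < 0.75, cooperation cannot be sustained

Work:
For Grim Trigger:
Cooperate forever: 3/(1-δ)
Defect then punished: 6 + 2·δ/(1-δ)
Need: 3/(1-δ) ≥ 6 + 2·δ/(1-δ)
Solving: δ ≥ (T-R)/(T-P) = (6-3)/(6-2) = 0.75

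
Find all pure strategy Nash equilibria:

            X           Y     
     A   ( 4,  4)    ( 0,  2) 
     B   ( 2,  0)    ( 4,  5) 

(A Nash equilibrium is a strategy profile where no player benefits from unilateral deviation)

Nash equilibrium: (A, X), (B, Y)

Work:
Best responses:
  P1 vs X: payoffs [4, 2] → best response A (payoff 4)
  P1 vs Y: payoffs [0, 4] → best response B (payoff 4)
  P2 vs A: payoffs [4, 2] → best response X (payoff 4)
  P2 vs B: payoffs [0, 5] → best response Y (payoff 5)
Mutual best responses: (A,X), (B,Y) → Nash equilibria.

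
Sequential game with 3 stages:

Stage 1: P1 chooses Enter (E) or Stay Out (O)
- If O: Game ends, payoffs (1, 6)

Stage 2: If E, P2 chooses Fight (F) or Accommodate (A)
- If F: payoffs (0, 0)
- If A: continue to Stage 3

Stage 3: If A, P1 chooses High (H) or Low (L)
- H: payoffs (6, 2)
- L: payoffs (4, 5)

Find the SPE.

SPE: (E, A, H); Outcome (6, 2)

Work:
Stage 3: P1 chooses H (6 vs 4)
Stage 2: P2: F->0, A->2 (anticipating H). Choose A
Stage 1: P1: O->1, E->6 (anticipating A, H). Choose E
SPE path: E -> A -> H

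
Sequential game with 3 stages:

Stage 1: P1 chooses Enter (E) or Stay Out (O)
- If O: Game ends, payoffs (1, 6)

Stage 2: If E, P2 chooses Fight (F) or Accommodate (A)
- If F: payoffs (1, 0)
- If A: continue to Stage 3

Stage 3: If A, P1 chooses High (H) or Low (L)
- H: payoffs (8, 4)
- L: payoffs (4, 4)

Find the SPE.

SPE: (E, A, H); Outcome (8, 4)

Work:
Stage 3: P1 chooses H (8 vs 4)
Stage 2: P2: F->0, A->4 (anticipating H). Choose A
Stage 1: P1: O->1, E->8 (anticipating A, H). Choose E
SPE path: E -> A -> H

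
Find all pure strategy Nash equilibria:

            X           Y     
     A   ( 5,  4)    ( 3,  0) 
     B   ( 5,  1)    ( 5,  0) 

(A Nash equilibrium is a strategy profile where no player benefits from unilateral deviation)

Nash equilibrium: (A, X), (B, X)

Work:
Best responses:
  P1 vs X: payoffs [5, 5] → best response A/B (payoff 5)
  P1 vs Y: payoffs [3, 5] → best response B (payoff 5)
  P2 vs A: payoffs [4, 0] → best response X (payoff 4)
  P2 vs B: payoffs [1, 0] → best response X (payoff 1)
Mutual best responses: (A,X), (B,X) → Nash equilibria.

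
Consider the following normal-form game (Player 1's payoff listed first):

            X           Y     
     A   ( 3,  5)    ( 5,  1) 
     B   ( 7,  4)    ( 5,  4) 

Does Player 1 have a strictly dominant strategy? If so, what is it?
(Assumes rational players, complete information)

No strictly dominant strategy exists for Player 1

Work:
A strategy strictly dominates another if it gives a strictly higher payoff against every opponent action. Compare each pair of P1's strategies column-by-column:
  A vs B: [3 vs 7, 5 vs 5] → A does not strictly dominate B (column X: 3 ≤ 7)
  B vs A: [7 vs 3, 5 vs 5] → B does not strictly dominate A (column Y: 5 ≤ 5)
No single strategy strictly dominates all others → no strictly dominant strategy.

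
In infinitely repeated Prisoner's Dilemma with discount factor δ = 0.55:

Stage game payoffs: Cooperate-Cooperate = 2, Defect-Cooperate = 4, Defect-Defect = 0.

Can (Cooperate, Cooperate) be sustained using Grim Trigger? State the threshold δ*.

δ* = 0.5; since δ = 0.55 ≥ 0.5, cooperation can be sustained

Work:
For Grim Trigger:
Cooperate forever: 2/(1-δ)
Defect then punished: 4 + 0·δ/(1-δ)
Need: 2/(1-δ) ≥ 4 + 0·δ/(1-δ)
Solving: δ ≥ (T-R)/(T-P) = (4-2)/(4-0) = 0.5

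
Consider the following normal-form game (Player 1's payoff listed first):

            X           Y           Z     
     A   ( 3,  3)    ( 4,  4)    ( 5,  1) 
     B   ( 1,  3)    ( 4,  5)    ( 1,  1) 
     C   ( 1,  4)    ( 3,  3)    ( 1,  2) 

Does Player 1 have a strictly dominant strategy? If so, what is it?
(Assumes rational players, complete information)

No strictly dominant strategy exists for Player 1

Work:
A strategy strictly dominates another if it gives a strictly higher payoff against every opponent action. Compare each pair of P1's strategies column-by-column:
  A vs B: [3 vs 1, 4 vs 4, 5 vs 1] → A does not strictly dominate B (column Y: 4 ≤ 4)
  A vs C: [3 vs 1, 4 vs 3, 5 vs 1] → A strictly dominates C
  B vs A: [1 vs 3, 4 vs 4, 1 vs 5] → B does not strictly dominate A (column X: 1 ≤ 3)
  B vs C: [1 vs 1, 4 vs 3, 1 vs 1] → B does not strictly dominate C (column X: 1 ≤ 1)
  C vs A: [1 vs 3, 3 vs 4, 1 vs 5] → C does not strictly dominate A (column X: 1 ≤ 3)
  C vs B: [1 vs 1, 3 vs 4, 1 vs 1] → C does not strictly dominate B (column X: 1 ≤ 1)
No single strategy strictly dominates all others → no strictly dominant strategy.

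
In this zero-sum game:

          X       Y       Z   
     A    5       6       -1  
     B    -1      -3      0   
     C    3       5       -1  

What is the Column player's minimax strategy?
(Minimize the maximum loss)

Column should play Z, value = 0

Work:
Column player minimizes Row's maximum payoff:
Column X: max payoff to Row = 5
Column Y: max payoff to Row = 6
Column Z: max payoff to Row = 0
Minimum is 0, achieved by column Z.
Minimax strategy: Z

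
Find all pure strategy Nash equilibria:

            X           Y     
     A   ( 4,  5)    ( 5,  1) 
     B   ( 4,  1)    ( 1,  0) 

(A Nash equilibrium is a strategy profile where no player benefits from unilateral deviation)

Nash equilibrium: (A, X), (B, X)

Work:
Best responses:
  P1 vs X: payoffs [4, 4] → best response A/B (payoff 4)
  P1 vs Y: payoffs [5, 1] → best response A (payoff 5)
  P2 vs A: payoffs [5, 1] → best response X (payoff 5)
  P2 vs B: payoffs [1, 0] → best response X (payoff 1)
Mutual best responses: (A,X), (B,X) → Nash equilibria.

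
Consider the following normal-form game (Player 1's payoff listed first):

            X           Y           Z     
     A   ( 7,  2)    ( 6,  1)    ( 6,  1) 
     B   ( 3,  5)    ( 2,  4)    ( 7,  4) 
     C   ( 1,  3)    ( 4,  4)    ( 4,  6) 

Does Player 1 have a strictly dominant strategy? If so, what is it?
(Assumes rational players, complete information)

No strictly dominant strategy exists for Player 1

Work:
A strategy strictly dominates another if it gives a strictly higher payoff against every opponent action. Compare each pair of P1's strategies column-by-column:
  A vs B: [7 vs 3, 6 vs 2, 6 vs 7] → A does not strictly dominate B (column Z: 6 ≤ 7)
  A vs C: [7 vs 1, 6 vs 4, 6 vs 4] → A strictly dominates C
  B vs A: [3 vs 7, 2 vs 6, 7 vs 6] → B does not strictly dominate A (column X: 3 ≤ 7)
  B vs C: [3 vs 1, 2 vs 4, 7 vs 4] → B does not strictly dominate C (column Y: 2 ≤ 4)
  C vs A: [1 vs 7, 4 vs 6, 4 vs 6] → C does not strictly dominate A (column X: 1 ≤ 7)
  C vs B: [1 vs 3, 4 vs 2, 4 vs 7] → C does not strictly dominate B (column X: 1 ≤ 3)
No single strategy strictly dominates all others → no strictly dominant strategy.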